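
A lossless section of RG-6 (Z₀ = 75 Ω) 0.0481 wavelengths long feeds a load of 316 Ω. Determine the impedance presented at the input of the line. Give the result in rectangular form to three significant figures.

Z_in ≈ 127 − j144 Ω

βl = 2π × 0.0481 = 17.3°
tan(βl) = tan(17.3°) = 0.312
Z_in = Z_0·(Z_L + jZ_0·tanβl)/(Z_0 + jZ_L·tanβl)
     = 75·(316 + j23.4)/(75 + j98.5)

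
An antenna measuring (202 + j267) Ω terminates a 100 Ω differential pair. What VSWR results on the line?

VSWR ≈ 5.87

Γ = (Z_L − Z_0)/(Z_L + Z_0) = (102 + j267)/(302 + j267)
|Γ| = 286/403 = 0.709
VSWR = (1 + |Γ|)/(1 − |Γ|) = 1.71/0.291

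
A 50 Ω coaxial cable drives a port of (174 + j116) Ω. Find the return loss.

Γ = (124 + j116)/(224 + j116), |Γ| = 0.673
RL = −20·log₁₀|Γ| = −20·log₁₀(0.673)

RL ≈ 3.44 dB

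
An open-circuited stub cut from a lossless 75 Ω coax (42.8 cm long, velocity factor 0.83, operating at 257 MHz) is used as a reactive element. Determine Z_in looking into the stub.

Z_in ≈ +j196 Ω

λ = v/f = 0.83·c / 257 MHz = 0.969 m
βl = 2π·l/λ = 2π × 0.442 = 159°
tan(βl) = -0.383
For an open-circuited stub, Z_in = −jZ_0·cot(βl) = −jZ_0/tan(βl)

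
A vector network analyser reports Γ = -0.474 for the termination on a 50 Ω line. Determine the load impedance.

Z_L ≈ 17.8 Ω

Z_L = Z_0·(1 + Γ)/(1 − Γ) = 50·(0.526)/(1.47)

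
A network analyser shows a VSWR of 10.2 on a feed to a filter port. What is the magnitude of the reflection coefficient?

|Γ| = (S − 1)/(S + 1) = (10.2 − 1)/(10.2 + 1) = 9.2/11.2

|Γ| ≈ 0.821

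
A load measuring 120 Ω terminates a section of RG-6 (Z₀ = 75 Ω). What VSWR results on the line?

VSWR ≈ 1.6

Γ = (120 − 75)/(120 + 75) = 0.231
VSWR = (1 + 0.231)/(1 − 0.231)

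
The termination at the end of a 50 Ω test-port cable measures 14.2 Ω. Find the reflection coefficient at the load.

Γ = -0.558

Γ = (Z_L − Z_0)/(Z_L + Z_0) = (14.2 − 50)/(14.2 + 50) = -35.8/64.2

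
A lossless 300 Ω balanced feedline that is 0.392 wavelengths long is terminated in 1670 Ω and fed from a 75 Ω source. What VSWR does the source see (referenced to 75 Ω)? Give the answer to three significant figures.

VSWR ≈ 14.3

βl = 2π × 0.392 = 141°
tan(βl) = -0.806
Z_in = Z_0·(Z_L + jZ_0·tanβl)/(Z_0 + jZ_L·tanβl) = 130 + j343 Ω
Γ_s = (Z_in − Z_s)/(Z_in + Z_s) = (55.3 + j343)/(205 + j343), |Γ_s| = 0.869
VSWR = (1 + |Γ_s|)/(1 − |Γ_s|)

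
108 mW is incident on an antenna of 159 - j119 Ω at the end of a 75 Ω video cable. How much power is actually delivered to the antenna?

P_delivered ≈ 74.8 mW

|Γ| = |(84 − j119)/(234 − j119)| = 0.555
|Γ|² = 0.308
P_refl = |Γ|²·P_inc = 33.2 mW, P_del = (1 − |Γ|²)·P_inc = 74.8 mW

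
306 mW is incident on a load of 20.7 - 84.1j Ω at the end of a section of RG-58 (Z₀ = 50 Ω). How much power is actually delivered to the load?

|Γ| = |(-29.3 − j84.1)/(70.7 − j84.1)| = 0.811
|Γ|² = 0.657
P_refl = |Γ|²·P_inc = 201 mW, P_del = (1 − |Γ|²)·P_inc = 105 mW

P_delivered ≈ 105 mW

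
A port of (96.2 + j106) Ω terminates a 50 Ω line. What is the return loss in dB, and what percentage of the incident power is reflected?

RL ≈ 3.87 dB; 41% of incident power reflected

Γ = (46.2 + j106)/(146.2 + j106), |Γ| = 0.64
RL = −20·log₁₀(0.64) = 3.87 dB
P_refl/P_inc = |Γ|² = 0.41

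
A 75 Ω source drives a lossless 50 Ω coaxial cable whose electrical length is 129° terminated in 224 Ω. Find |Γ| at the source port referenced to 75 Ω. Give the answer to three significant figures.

|Γ| ≈ 0.681

tan(βl) = -1.23
Z_in = Z_0·(Z_L + jZ_0·tanβl)/(Z_0 + jZ_L·tanβl) = 17.9 + j37.3 Ω
Γ_s = (Z_in − Z_s)/(Z_in + Z_s) = (-57.1 + j37.3)/(92.9 + j37.3), |Γ_s| = 0.681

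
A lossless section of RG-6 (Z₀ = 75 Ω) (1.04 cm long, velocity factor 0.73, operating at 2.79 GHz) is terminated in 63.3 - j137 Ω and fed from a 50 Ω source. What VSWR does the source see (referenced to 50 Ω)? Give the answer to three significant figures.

VSWR ≈ 4.31

λ = v/f = 0.73·c / 2.79 GHz = 0.0785 m
βl = 2π·l/λ = 2π × 0.132 = 47.7°
tan(βl) = 1.1
Z_in = Z_0·(Z_L + jZ_0·tanβl)/(Z_0 + jZ_L·tanβl) = 14.1 − j22.5 Ω
Γ_s = (Z_in − Z_s)/(Z_in + Z_s) = (-35.9 − j22.5)/(64.1 − j22.5), |Γ_s| = 0.623
VSWR = (1 + |Γ_s|)/(1 − |Γ_s|)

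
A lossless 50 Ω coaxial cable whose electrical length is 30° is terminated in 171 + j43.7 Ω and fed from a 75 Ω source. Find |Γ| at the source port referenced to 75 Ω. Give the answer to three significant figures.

tan(βl) = 0.577
Z_in = Z_0·(Z_L + jZ_0·tanβl)/(Z_0 + jZ_L·tanβl) = 55 − j72.8 Ω
Γ_s = (Z_in − Z_s)/(Z_in + Z_s) = (-20 − j72.8)/(130 − j72.8), |Γ_s| = 0.507

|Γ| ≈ 0.507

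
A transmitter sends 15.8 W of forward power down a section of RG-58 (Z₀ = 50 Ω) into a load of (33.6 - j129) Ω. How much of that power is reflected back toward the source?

P_reflected ≈ 11.3 W

|Γ| = |(-16.4 − j129)/(83.6 − j129)| = 0.846
|Γ|² = 0.716
P_refl = |Γ|²·P_inc = 11.3 W, P_del = (1 − |Γ|²)·P_inc = 4.49 W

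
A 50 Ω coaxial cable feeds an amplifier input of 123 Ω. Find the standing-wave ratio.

Γ = (123 − 50)/(123 + 50) = 0.422
VSWR = (1 + 0.422)/(1 − 0.422)

VSWR ≈ 2.46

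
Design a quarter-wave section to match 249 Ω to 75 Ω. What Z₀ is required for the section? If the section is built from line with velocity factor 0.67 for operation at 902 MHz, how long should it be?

Z_qwt ≈ 137 Ω; length ≈ 5.57 cm

Z_qwt = √(Z_0·R_L) = √(75 × 249) = √18680
λ = 0.67·c/f = 0.223 m, so l = λ/4 = 0.0557 m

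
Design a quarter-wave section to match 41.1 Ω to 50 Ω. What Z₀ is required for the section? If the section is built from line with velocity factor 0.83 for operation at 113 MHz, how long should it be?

Z_qwt = √(Z_0·R_L) = √(50 × 41.1) = √2055
λ = 0.83·c/f = 2.2 m, so l = λ/4 = 0.551 m

Z_qwt ≈ 45.3 Ω; length ≈ 55.1 cm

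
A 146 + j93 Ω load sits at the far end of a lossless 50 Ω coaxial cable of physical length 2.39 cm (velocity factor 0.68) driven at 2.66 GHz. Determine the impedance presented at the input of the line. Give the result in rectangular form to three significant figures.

λ = v/f = 0.68·c / 2.66 GHz = 0.0767 m
βl = 2π·l/λ = 2π × 0.312 = 112°
tan(βl) = tan(112°) = -2.45
Z_in = Z_0·(Z_L + jZ_0·tanβl)/(Z_0 + jZ_L·tanβl)
     = 50·(146 − j29.6)/(278 − j358)

Z_in ≈ 12.5 + j10.7 Ω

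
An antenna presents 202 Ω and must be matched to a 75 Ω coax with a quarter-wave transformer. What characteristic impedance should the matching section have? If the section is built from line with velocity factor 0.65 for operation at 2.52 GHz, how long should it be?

Z_qwt ≈ 123 Ω; length ≈ 1.93 cm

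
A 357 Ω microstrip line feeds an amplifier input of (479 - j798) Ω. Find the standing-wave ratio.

VSWR ≈ 5.63

Γ = (Z_L − Z_0)/(Z_L + Z_0) = (122 − j798)/(836 − j798)
|Γ| = 807/1160 = 0.698
VSWR = (1 + |Γ|)/(1 − |Γ|) = 1.7/0.302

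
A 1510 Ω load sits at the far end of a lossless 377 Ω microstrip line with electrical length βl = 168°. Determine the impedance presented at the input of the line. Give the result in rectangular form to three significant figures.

Z_in ≈ 915 + j699 Ω

tan(βl) = tan(168°) = -0.213
Z_in = Z_0·(Z_L + jZ_0·tanβl)/(Z_0 + jZ_L·tanβl)
     = 377·(1510 − j80.1)/(377 − j321)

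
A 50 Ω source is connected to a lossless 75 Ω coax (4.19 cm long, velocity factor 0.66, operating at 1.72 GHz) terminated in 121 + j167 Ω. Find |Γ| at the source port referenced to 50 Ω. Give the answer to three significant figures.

λ = v/f = 0.66·c / 1.72 GHz = 0.115 m
βl = 2π·l/λ = 2π × 0.364 = 131°
tan(βl) = -1.15
Z_in = Z_0·(Z_L + jZ_0·tanβl)/(Z_0 + jZ_L·tanβl) = 17.4 + j31.8 Ω
Γ_s = (Z_in − Z_s)/(Z_in + Z_s) = (-32.6 + j31.8)/(67.4 + j31.8), |Γ_s| = 0.61

|Γ| ≈ 0.61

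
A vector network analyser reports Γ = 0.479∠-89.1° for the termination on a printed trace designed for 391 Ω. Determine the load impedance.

Z_L = Z_0·(1 + Γ)/(1 − Γ) = 391·(1.01 − j0.479)/(0.992 + j0.479)

Z_L ≈ 248 − j308 Ω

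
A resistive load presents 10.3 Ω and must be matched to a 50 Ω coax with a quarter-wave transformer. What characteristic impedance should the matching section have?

Z_qwt ≈ 22.7 Ω

Z_qwt = √(Z_0·R_L) = √(50 × 10.3) = √515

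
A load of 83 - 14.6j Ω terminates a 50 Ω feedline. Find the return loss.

Γ = (33 − j14.6)/(133 − j14.6), |Γ| = 0.27
RL = −20·log₁₀|Γ| = −20·log₁₀(0.27)

RL ≈ 11.4 dB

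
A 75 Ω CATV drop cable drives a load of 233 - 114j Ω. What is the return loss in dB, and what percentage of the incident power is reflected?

RL ≈ 4.54 dB; 35.2% of incident power reflected

Γ = (158 − j114)/(308 − j114), |Γ| = 0.593
RL = −20·log₁₀(0.593) = 4.54 dB
P_refl/P_inc = |Γ|² = 0.352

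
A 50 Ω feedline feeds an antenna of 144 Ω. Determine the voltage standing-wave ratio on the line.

VSWR ≈ 2.88

Γ = (144 − 50)/(144 + 50) = 0.485
VSWR = (1 + 0.485)/(1 − 0.485)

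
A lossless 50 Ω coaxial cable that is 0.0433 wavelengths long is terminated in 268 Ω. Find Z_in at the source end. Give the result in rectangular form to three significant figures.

βl = 2π × 0.0433 = 15.6°
tan(βl) = tan(15.6°) = 0.279
Z_in = Z_0·(Z_L + jZ_0·tanβl)/(Z_0 + jZ_L·tanβl)
     = 50·(268 + j13.9)/(50 + j74.8)

Z_in ≈ 89.3 − j120 Ω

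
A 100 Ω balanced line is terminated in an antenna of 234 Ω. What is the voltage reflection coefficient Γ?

Γ = (Z_L − Z_0)/(Z_L + Z_0) = (234 − 100)/(234 + 100) = 134/334

Γ = 0.401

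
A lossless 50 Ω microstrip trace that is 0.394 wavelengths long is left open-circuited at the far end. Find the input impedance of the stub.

βl = 2π × 0.394 = 142°
tan(βl) = -0.786
For an open-circuited stub, Z_in = −jZ_0·cot(βl) = −jZ_0/tan(βl)

Z_in ≈ +j63.6 Ω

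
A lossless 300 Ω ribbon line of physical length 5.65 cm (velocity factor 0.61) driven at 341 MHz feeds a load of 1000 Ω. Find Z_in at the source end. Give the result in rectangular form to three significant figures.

λ = v/f = 0.61·c / 341 MHz = 0.537 m
βl = 2π·l/λ = 2π × 0.105 = 37.9°
tan(βl) = tan(37.9°) = 0.779
Z_in = Z_0·(Z_L + jZ_0·tanβl)/(Z_0 + jZ_L·tanβl)
     = 300·(1000 + j234)/(300 + j779)

Z_in ≈ 208 − j305 Ω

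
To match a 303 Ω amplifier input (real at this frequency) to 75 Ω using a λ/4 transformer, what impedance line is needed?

Z_qwt = √(Z_0·R_L) = √(75 × 303) = √22720

Z_qwt ≈ 151 Ω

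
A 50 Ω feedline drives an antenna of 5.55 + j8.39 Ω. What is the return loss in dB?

RL ≈ 1.88 dB

Γ = (-44.45 + j8.39)/(55.55 + j8.39), |Γ| = 0.805
RL = −20·log₁₀|Γ| = −20·log₁₀(0.805)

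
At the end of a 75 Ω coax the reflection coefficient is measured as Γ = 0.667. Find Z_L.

Z_L = Z_0·(1 + Γ)/(1 − Γ) = 75·(1.67)/(0.333)

Z_L ≈ 375 Ω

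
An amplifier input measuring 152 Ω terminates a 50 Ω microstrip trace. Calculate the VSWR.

VSWR ≈ 3.04

For a purely resistive load, VSWR = R_L/Z_0 or Z_0/R_L (whichever > 1) = 152/50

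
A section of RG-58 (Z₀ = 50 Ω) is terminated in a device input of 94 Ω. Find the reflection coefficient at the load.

Γ = 0.306

Γ = (Z_L − Z_0)/(Z_L + Z_0) = (94 − 50)/(94 + 50) = 44/144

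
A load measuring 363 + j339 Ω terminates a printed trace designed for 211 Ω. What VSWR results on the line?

VSWR ≈ 3.52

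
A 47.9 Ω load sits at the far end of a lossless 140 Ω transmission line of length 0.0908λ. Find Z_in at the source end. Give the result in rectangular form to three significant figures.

βl = 2π × 0.0908 = 32.7°
tan(βl) = tan(32.7°) = 0.642
Z_in = Z_0·(Z_L + jZ_0·tanβl)/(Z_0 + jZ_L·tanβl)
     = 140·(47.9 + j89.8)/(140 + j30.7)

Z_in ≈ 64.5 + j75.7 Ω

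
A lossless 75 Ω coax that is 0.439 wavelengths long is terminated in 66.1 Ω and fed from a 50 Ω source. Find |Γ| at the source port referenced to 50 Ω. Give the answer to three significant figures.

βl = 2π × 0.439 = 158°
tan(βl) = -0.403
Z_in = Z_0·(Z_L + jZ_0·tanβl)/(Z_0 + jZ_L·tanβl) = 68.2 − j5.99 Ω
Γ_s = (Z_in − Z_s)/(Z_in + Z_s) = (18.2 − j5.99)/(118 − j5.99), |Γ_s| = 0.162

|Γ| ≈ 0.162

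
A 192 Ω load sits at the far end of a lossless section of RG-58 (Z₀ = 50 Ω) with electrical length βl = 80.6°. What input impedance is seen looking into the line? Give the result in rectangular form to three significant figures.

tan(βl) = tan(80.6°) = 6.04
Z_in = Z_0·(Z_L + jZ_0·tanβl)/(Z_0 + jZ_L·tanβl)
     = 50·(192 + j302)/(50 + j1160)

Z_in ≈ 13.4 − j7.7 Ω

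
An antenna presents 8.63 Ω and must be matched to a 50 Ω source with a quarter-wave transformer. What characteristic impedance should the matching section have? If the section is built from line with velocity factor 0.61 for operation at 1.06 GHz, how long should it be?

Z_qwt ≈ 20.8 Ω; length ≈ 4.32 cm

Z_qwt = √(Z_0·R_L) = √(50 × 8.63) = √431.5
λ = 0.61·c/f = 0.173 m, so l = λ/4 = 0.0432 m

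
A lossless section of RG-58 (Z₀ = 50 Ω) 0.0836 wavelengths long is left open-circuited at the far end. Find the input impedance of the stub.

Z_in ≈ −j86.3 Ω

βl = 2π × 0.0836 = 30.1°
tan(βl) = 0.58
For an open-circuited stub, Z_in = −jZ_0·cot(βl) = −jZ_0/tan(βl)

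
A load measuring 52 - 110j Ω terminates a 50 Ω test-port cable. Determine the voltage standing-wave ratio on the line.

VSWR ≈ 6.5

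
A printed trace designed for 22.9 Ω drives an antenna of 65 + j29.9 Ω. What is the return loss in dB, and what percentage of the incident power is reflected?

RL ≈ 5.1 dB; 30.9% of incident power reflected

Γ = (42.1 + j29.9)/(87.9 + j29.9), |Γ| = 0.556
RL = −20·log₁₀(0.556) = 5.1 dB
P_refl/P_inc = |Γ|² = 0.309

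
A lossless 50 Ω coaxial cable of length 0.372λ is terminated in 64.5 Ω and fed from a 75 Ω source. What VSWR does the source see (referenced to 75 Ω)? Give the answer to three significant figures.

VSWR ≈ 1.63

βl = 2π × 0.372 = 134°
tan(βl) = -1.04
Z_in = Z_0·(Z_L + jZ_0·tanβl)/(Z_0 + jZ_L·tanβl) = 48 + j12.3 Ω
Γ_s = (Z_in − Z_s)/(Z_in + Z_s) = (-27 + j12.3)/(123 + j12.3), |Γ_s| = 0.24
VSWR = (1 + |Γ_s|)/(1 − |Γ_s|)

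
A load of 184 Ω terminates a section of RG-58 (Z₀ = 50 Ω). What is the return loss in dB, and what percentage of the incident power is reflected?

RL ≈ 4.84 dB; 32.8% of incident power reflected

Γ = (184 − 50)/(184 + 50) = 0.573
RL = −20·log₁₀(0.573) = 4.84 dB
P_refl/P_inc = |Γ|² = 0.328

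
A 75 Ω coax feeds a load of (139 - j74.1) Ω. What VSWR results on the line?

Γ = (Z_L − Z_0)/(Z_L + Z_0) = (64 − j74.1)/(214 − j74.1)
|Γ| = 97.9/226 = 0.432
VSWR = (1 + |Γ|)/(1 − |Γ|) = 1.43/0.568

VSWR ≈ 2.52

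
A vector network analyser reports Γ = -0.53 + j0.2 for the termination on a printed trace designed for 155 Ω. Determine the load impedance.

Z_L = Z_0·(1 + Γ)/(1 − Γ) = 155·(0.47 + j0.2)/(1.53 − j0.2)

Z_L ≈ 44.2 + j26 Ω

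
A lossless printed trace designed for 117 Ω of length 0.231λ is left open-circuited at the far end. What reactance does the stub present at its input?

X_in ≈ -14 Ω (capacitive)

βl = 2π × 0.231 = 83.2°
tan(βl) = 8.34
For an open-circuited stub, Z_in = −jZ_0·cot(βl) = −jZ_0/tan(βl)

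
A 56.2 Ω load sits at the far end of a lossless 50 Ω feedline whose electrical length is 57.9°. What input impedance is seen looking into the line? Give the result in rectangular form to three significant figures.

tan(βl) = tan(57.9°) = 1.59
Z_in = Z_0·(Z_L + jZ_0·tanβl)/(Z_0 + jZ_L·tanβl)
     = 50·(56.2 + j79.7)/(50 + j89.6)

Z_in ≈ 47.3 − j4.99 Ω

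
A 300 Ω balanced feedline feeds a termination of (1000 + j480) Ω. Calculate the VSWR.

Γ = (Z_L − Z_0)/(Z_L + Z_0) = (700 + j480)/(1300 + j480)
|Γ| = 849/1390 = 0.612
VSWR = (1 + |Γ|)/(1 − |Γ|) = 1.61/0.388

VSWR ≈ 4.16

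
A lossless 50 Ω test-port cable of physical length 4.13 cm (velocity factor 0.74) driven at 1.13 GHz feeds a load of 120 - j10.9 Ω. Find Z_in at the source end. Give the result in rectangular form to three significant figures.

λ = v/f = 0.74·c / 1.13 GHz = 0.196 m
βl = 2π·l/λ = 2π × 0.21 = 75.7°
tan(βl) = tan(75.7°) = 3.92
Z_in = Z_0·(Z_L + jZ_0·tanβl)/(Z_0 + jZ_L·tanβl)
     = 50·(120 + j185)/(92.7 + j470)

Z_in ≈ 21.4 − j8.55 Ω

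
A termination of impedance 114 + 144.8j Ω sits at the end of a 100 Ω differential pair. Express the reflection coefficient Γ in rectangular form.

Γ ≈ 0.359 + j0.434

Γ = (Z_L − Z_0)/(Z_L + Z_0) = (14 + j144.8)/(214 + j144.8)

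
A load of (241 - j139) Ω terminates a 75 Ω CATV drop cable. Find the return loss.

Γ = (166 − j139)/(316 − j139), |Γ| = 0.627
RL = −20·log₁₀|Γ| = −20·log₁₀(0.627)

RL ≈ 4.05 dB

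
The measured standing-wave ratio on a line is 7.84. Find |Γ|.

|Γ| = (S − 1)/(S + 1) = (7.84 − 1)/(7.84 + 1) = 6.84/8.84

|Γ| ≈ 0.774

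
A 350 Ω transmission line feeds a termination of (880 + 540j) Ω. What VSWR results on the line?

Γ = (Z_L − Z_0)/(Z_L + Z_0) = (530 + j540)/(1230 + j540)
|Γ| = 757/1340 = 0.563
VSWR = (1 + |Γ|)/(1 − |Γ|) = 1.56/0.437

VSWR ≈ 3.58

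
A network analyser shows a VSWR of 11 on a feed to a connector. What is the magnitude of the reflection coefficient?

|Γ| ≈ 0.833

|Γ| = (S − 1)/(S + 1) = (11 − 1)/(11 + 1) = 10/12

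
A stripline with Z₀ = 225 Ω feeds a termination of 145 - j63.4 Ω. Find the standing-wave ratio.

VSWR ≈ 1.75

Γ = (Z_L − Z_0)/(Z_L + Z_0) = (-80 − j63.4)/(370 − j63.4)
|Γ| = 102/375 = 0.272
VSWR = (1 + |Γ|)/(1 − |Γ|) = 1.27/0.728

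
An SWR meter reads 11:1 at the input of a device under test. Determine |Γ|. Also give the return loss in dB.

|Γ| ≈ 0.833; return loss ≈ 1.58 dB

|Γ| = (S − 1)/(S + 1) = (11 − 1)/(11 + 1) = 10/12
RL = −20·log₁₀|Γ| = −20·log₁₀(0.833)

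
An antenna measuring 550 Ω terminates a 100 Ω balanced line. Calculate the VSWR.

VSWR ≈ 5.5

Γ = (550 − 100)/(550 + 100) = 0.692
VSWR = (1 + 0.692)/(1 − 0.692)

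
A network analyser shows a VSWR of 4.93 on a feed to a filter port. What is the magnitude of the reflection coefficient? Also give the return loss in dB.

|Γ| = (S − 1)/(S + 1) = (4.93 − 1)/(4.93 + 1) = 3.93/5.93
RL = −20·log₁₀|Γ| = −20·log₁₀(0.663)

|Γ| ≈ 0.663; return loss ≈ 3.57 dB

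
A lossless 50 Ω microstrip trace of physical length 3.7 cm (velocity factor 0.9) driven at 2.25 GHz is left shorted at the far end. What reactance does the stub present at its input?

X_in ≈ -130 Ω (capacitive)

λ = v/f = 0.9·c / 2.25 GHz = 0.12 m
βl = 2π·l/λ = 2π × 0.308 = 111°
tan(βl) = -2.61
For a shorted stub, Z_in = jZ_0·tan(βl)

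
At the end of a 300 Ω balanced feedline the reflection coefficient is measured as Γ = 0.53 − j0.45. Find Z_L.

Z_L ≈ 366 − j638 Ω

Z_L = Z_0·(1 + Γ)/(1 − Γ) = 300·(1.53 − j0.45)/(0.47 + j0.45)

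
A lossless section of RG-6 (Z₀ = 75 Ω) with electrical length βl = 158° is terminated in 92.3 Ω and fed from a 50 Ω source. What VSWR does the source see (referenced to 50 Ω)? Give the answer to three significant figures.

VSWR ≈ 1.78

tan(βl) = -0.404
Z_in = Z_0·(Z_L + jZ_0·tanβl)/(Z_0 + jZ_L·tanβl) = 86.1 + j12.5 Ω
Γ_s = (Z_in − Z_s)/(Z_in + Z_s) = (36.1 + j12.5)/(136 + j12.5), |Γ_s| = 0.279
VSWR = (1 + |Γ_s|)/(1 − |Γ_s|)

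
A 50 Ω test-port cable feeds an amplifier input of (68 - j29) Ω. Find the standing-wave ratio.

Γ = (Z_L − Z_0)/(Z_L + Z_0) = (18 − j29)/(118 − j29)
|Γ| = 34.1/122 = 0.281
VSWR = (1 + |Γ|)/(1 − |Γ|) = 1.28/0.719

VSWR ≈ 1.78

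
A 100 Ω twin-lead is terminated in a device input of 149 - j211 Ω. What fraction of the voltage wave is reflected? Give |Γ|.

Γ = (Z_L − Z_0)/(Z_L + Z_0) = (49 − j211)/(249 − j211)
|Γ| = 217/326

|Γ| ≈ 0.664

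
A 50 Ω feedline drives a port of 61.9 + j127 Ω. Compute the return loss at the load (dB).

RL ≈ 2.46 dB

Γ = (11.9 + j127)/(111.9 + j127), |Γ| = 0.754
RL = −20·log₁₀|Γ| = −20·log₁₀(0.754)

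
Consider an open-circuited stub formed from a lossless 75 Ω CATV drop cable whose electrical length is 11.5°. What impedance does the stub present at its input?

tan(βl) = 0.203
For an open-circuited stub, Z_in = −jZ_0·cot(βl) = −jZ_0/tan(βl)

Z_in ≈ −j369 Ω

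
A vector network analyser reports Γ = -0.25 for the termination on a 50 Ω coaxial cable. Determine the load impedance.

Z_L ≈ 30 Ω

Z_L = Z_0·(1 + Γ)/(1 − Γ) = 50·(0.75)/(1.25)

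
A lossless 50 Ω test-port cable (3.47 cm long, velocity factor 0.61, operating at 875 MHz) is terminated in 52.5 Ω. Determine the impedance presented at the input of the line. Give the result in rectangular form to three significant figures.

λ = v/f = 0.61·c / 875 MHz = 0.209 m
βl = 2π·l/λ = 2π × 0.166 = 59.7°
tan(βl) = tan(59.7°) = 1.71
Z_in = Z_0·(Z_L + jZ_0·tanβl)/(Z_0 + jZ_L·tanβl)
     = 50·(52.5 + j85.7)/(50 + j89.9)

Z_in ≈ 48.8 − j2.07 Ω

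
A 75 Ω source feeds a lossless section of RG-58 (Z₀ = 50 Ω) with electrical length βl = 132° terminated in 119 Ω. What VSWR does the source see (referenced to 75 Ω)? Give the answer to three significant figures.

tan(βl) = -1.11
Z_in = Z_0·(Z_L + jZ_0·tanβl)/(Z_0 + jZ_L·tanβl) = 33.3 + j32.4 Ω
Γ_s = (Z_in − Z_s)/(Z_in + Z_s) = (-41.7 + j32.4)/(108 + j32.4), |Γ_s| = 0.468
VSWR = (1 + |Γ_s|)/(1 − |Γ_s|)

VSWR ≈ 2.76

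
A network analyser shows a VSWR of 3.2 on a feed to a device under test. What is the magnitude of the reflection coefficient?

|Γ| ≈ 0.524

|Γ| = (S − 1)/(S + 1) = (3.2 − 1)/(3.2 + 1) = 2.2/4.2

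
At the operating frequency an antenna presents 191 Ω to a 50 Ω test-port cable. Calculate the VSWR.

For a purely resistive load, VSWR = R_L/Z_0 or Z_0/R_L (whichever > 1) = 191/50

VSWR ≈ 3.82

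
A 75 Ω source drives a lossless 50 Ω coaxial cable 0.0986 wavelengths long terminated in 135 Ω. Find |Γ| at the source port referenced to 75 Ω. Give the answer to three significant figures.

|Γ| ≈ 0.449

βl = 2π × 0.0986 = 35.5°
tan(βl) = 0.713
Z_in = Z_0·(Z_L + jZ_0·tanβl)/(Z_0 + jZ_L·tanβl) = 43.3 − j47.6 Ω
Γ_s = (Z_in − Z_s)/(Z_in + Z_s) = (-31.7 − j47.6)/(118 − j47.6), |Γ_s| = 0.449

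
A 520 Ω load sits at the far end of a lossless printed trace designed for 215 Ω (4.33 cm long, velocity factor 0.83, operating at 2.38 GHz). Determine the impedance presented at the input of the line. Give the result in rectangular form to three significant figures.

Z_in ≈ 227 + j201 Ω

λ = v/f = 0.83·c / 2.38 GHz = 0.105 m
βl = 2π·l/λ = 2π × 0.414 = 149°
tan(βl) = tan(149°) = -0.601
Z_in = Z_0·(Z_L + jZ_0·tanβl)/(Z_0 + jZ_L·tanβl)
     = 215·(520 − j129)/(215 − j313)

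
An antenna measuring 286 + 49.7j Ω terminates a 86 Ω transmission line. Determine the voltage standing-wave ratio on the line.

VSWR ≈ 3.44

Γ = (Z_L − Z_0)/(Z_L + Z_0) = (200 + j49.7)/(372 + j49.7)
|Γ| = 206/375 = 0.549
VSWR = (1 + |Γ|)/(1 − |Γ|) = 1.55/0.451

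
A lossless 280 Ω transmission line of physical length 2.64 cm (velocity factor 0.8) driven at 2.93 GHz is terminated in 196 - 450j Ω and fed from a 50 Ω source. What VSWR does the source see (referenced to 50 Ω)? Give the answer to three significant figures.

λ = v/f = 0.8·c / 2.93 GHz = 0.0819 m
βl = 2π·l/λ = 2π × 0.322 = 116°
tan(βl) = -2.05
Z_in = Z_0·(Z_L + jZ_0·tanβl)/(Z_0 + jZ_L·tanβl) = 139 + j359 Ω
Γ_s = (Z_in − Z_s)/(Z_in + Z_s) = (89.4 + j359)/(189 + j359), |Γ_s| = 0.912
VSWR = (1 + |Γ_s|)/(1 − |Γ_s|)

VSWR ≈ 21.6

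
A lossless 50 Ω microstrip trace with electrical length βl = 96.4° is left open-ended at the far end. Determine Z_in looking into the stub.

Z_in ≈ +j5.61 Ω

tan(βl) = -8.92
For an open-ended stub, Z_in = −jZ_0·cot(βl) = −jZ_0/tan(βl)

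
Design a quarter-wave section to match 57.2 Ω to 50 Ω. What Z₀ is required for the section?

Z_qwt ≈ 53.5 Ω

Z_qwt = √(Z_0·R_L) = √(50 × 57.2) = √2860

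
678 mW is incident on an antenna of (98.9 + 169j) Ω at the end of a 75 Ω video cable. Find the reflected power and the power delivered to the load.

P_reflected ≈ 336 mW; P_delivered ≈ 342 mW

|Γ| = |(23.9 + j169)/(173.9 + j169)| = 0.704
|Γ|² = 0.495
P_refl = |Γ|²·P_inc = 336 mW, P_del = (1 − |Γ|²)·P_inc = 342 mW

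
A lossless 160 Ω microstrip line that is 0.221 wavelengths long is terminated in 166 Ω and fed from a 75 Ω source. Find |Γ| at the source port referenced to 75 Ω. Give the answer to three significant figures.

|Γ| ≈ 0.347

βl = 2π × 0.221 = 79.6°
tan(βl) = 5.43
Z_in = Z_0·(Z_L + jZ_0·tanβl)/(Z_0 + jZ_L·tanβl) = 155 − j2.03 Ω
Γ_s = (Z_in − Z_s)/(Z_in + Z_s) = (79.6 − j2.03)/(230 − j2.03), |Γ_s| = 0.347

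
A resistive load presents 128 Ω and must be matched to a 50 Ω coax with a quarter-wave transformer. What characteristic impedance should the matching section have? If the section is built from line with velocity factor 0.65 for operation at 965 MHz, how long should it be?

Z_qwt ≈ 80 Ω; length ≈ 5.05 cm

Z_qwt = √(Z_0·R_L) = √(50 × 128) = √6400
λ = 0.65·c/f = 0.202 m, so l = λ/4 = 0.0505 m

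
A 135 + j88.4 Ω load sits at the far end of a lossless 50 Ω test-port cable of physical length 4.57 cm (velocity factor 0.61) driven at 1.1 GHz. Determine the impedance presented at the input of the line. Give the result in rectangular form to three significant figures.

λ = v/f = 0.61·c / 1.1 GHz = 0.166 m
βl = 2π·l/λ = 2π × 0.275 = 98.9°
tan(βl) = tan(98.9°) = -6.39
Z_in = Z_0·(Z_L + jZ_0·tanβl)/(Z_0 + jZ_L·tanβl)
     = 50·(135 − j231)/(615 − j863)

Z_in ≈ 12.6 − j1.14 Ω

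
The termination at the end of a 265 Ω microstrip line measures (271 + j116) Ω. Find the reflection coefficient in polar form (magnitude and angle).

Γ ≈ 0.212 ∠ 74.8°

Γ = (Z_L − Z_0)/(Z_L + Z_0) = (6 + j116)/(536 + j116)
|Γ| = 116/548 = 0.212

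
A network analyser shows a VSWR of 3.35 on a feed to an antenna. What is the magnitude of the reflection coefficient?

|Γ| = (S − 1)/(S + 1) = (3.35 − 1)/(3.35 + 1) = 2.35/4.35

|Γ| ≈ 0.54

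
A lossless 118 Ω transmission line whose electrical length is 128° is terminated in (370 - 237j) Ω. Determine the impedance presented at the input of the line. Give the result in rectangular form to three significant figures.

Z_in ≈ 52.6 + j113 Ω

tan(βl) = tan(128°) = -1.28
Z_in = Z_0·(Z_L + jZ_0·tanβl)/(Z_0 + jZ_L·tanβl)
     = 118·(370 − j388)/(-185 − j474)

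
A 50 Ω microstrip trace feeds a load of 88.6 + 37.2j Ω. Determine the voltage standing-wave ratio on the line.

VSWR ≈ 2.19

Γ = (Z_L − Z_0)/(Z_L + Z_0) = (38.6 + j37.2)/(138.6 + j37.2)
|Γ| = 53.6/144 = 0.374
VSWR = (1 + |Γ|)/(1 − |Γ|) = 1.37/0.626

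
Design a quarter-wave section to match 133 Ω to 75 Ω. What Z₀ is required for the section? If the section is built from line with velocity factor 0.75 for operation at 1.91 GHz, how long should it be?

Z_qwt ≈ 99.9 Ω; length ≈ 2.95 cm

Z_qwt = √(Z_0·R_L) = √(75 × 133) = √9975
λ = 0.75·c/f = 0.118 m, so l = λ/4 = 0.0295 m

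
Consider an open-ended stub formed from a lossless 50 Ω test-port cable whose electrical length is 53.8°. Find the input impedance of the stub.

tan(βl) = 1.37
For an open-ended stub, Z_in = −jZ_0·cot(βl) = −jZ_0/tan(βl)

Z_in ≈ −j36.6 Ω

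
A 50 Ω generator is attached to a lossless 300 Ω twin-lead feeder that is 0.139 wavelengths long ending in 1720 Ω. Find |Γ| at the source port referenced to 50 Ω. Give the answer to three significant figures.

|Γ| ≈ 0.877

βl = 2π × 0.139 = 50°
tan(βl) = 1.19
Z_in = Z_0·(Z_L + jZ_0·tanβl)/(Z_0 + jZ_L·tanβl) = 87.2 − j239 Ω
Γ_s = (Z_in − Z_s)/(Z_in + Z_s) = (37.2 − j239)/(137 − j239), |Γ_s| = 0.877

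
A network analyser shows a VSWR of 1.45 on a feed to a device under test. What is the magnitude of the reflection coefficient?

|Γ| = (S − 1)/(S + 1) = (1.45 − 1)/(1.45 + 1) = 0.45/2.45

|Γ| ≈ 0.184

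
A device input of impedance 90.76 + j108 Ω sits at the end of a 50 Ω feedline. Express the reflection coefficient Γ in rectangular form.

Γ ≈ 0.553 + j0.343

Γ = (Z_L − Z_0)/(Z_L + Z_0) = (40.76 + j108)/(140.8 + j108)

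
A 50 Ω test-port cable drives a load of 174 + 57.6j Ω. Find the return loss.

RL ≈ 4.57 dB

Γ = (124 + j57.6)/(224 + j57.6), |Γ| = 0.591
RL = −20·log₁₀|Γ| = −20·log₁₀(0.591)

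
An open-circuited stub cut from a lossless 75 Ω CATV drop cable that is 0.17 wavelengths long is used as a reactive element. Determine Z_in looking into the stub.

βl = 2π × 0.17 = 61.2°
tan(βl) = 1.82
For an open-circuited stub, Z_in = −jZ_0·cot(βl) = −jZ_0/tan(βl)

Z_in ≈ −j41.2 Ω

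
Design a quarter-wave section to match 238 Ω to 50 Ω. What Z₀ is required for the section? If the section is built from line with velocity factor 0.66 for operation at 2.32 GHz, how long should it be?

Z_qwt ≈ 109 Ω; length ≈ 2.13 cm

Z_qwt = √(Z_0·R_L) = √(50 × 238) = √11900
λ = 0.66·c/f = 0.0853 m, so l = λ/4 = 0.0213 m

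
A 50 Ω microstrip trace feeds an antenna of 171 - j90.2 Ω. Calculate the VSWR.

VSWR ≈ 4.44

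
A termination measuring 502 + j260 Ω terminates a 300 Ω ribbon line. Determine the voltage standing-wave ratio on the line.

Γ = (Z_L − Z_0)/(Z_L + Z_0) = (202 + j260)/(802 + j260)
|Γ| = 329/843 = 0.391
VSWR = (1 + |Γ|)/(1 − |Γ|) = 1.39/0.609

VSWR ≈ 2.28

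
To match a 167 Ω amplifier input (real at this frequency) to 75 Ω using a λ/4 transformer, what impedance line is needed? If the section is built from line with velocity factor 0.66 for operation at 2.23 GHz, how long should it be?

Z_qwt = √(Z_0·R_L) = √(75 × 167) = √12520
λ = 0.66·c/f = 0.0888 m, so l = λ/4 = 0.0222 m

Z_qwt ≈ 112 Ω; length ≈ 2.22 cm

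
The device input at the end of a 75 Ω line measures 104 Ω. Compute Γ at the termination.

Γ = (Z_L − Z_0)/(Z_L + Z_0) = (104 − 75)/(104 + 75) = 29/179

Γ = 0.162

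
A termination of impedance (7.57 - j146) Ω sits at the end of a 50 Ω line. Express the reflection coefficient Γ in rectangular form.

Γ ≈ 0.766 − j0.593

Γ = (Z_L − Z_0)/(Z_L + Z_0) = (-42.43 − j146)/(57.57 − j146)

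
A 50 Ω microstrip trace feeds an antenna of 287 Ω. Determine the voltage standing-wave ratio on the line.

VSWR ≈ 5.74

For a purely resistive load, VSWR = R_L/Z_0 or Z_0/R_L (whichever > 1) = 287/50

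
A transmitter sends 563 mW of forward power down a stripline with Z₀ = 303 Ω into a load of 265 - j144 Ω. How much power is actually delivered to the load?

P_delivered ≈ 527 mW

|Γ| = |(-38 − j144)/(568 − j144)| = 0.254
|Γ|² = 0.0646
P_refl = |Γ|²·P_inc = 36.4 mW, P_del = (1 − |Γ|²)·P_inc = 527 mW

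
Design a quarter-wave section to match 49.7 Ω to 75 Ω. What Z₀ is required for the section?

Z_qwt ≈ 61.1 Ω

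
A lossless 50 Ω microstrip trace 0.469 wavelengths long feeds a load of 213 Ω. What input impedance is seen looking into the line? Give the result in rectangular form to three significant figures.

βl = 2π × 0.469 = 169°
tan(βl) = tan(169°) = -0.197
Z_in = Z_0·(Z_L + jZ_0·tanβl)/(Z_0 + jZ_L·tanβl)
     = 50·(213 − j9.86)/(50 − j42)

Z_in ≈ 130 + j99.1 Ω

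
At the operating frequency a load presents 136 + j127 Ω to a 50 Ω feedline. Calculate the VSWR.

Γ = (Z_L − Z_0)/(Z_L + Z_0) = (86 + j127)/(186 + j127)
|Γ| = 153/225 = 0.681
VSWR = (1 + |Γ|)/(1 − |Γ|) = 1.68/0.319

VSWR ≈ 5.27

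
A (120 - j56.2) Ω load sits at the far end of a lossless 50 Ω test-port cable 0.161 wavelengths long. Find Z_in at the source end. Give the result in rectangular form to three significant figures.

βl = 2π × 0.161 = 58°
tan(βl) = tan(58°) = 1.6
Z_in = Z_0·(Z_L + jZ_0·tanβl)/(Z_0 + jZ_L·tanβl)
     = 50·(120 + j23.7)/(140 + j192)

Z_in ≈ 18.9 − j17.5 Ω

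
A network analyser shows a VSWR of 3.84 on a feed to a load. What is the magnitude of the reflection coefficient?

|Γ| ≈ 0.587

|Γ| = (S − 1)/(S + 1) = (3.84 − 1)/(3.84 + 1) = 2.84/4.84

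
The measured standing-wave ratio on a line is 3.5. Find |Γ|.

|Γ| ≈ 0.556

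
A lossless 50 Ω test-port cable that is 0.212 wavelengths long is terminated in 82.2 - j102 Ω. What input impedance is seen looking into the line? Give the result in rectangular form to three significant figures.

Z_in ≈ 11 + j3.11 Ω

βl = 2π × 0.212 = 76.3°
tan(βl) = tan(76.3°) = 4.11
Z_in = Z_0·(Z_L + jZ_0·tanβl)/(Z_0 + jZ_L·tanβl)
     = 50·(82.2 + j103)/(469 + j338)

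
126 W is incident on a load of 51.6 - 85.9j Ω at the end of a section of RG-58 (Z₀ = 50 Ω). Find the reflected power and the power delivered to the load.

P_reflected ≈ 52.5 W; P_delivered ≈ 73.5 W

|Γ| = |(1.6 − j85.9)/(101.6 − j85.9)| = 0.646
|Γ|² = 0.417
P_refl = |Γ|²·P_inc = 52.5 W, P_del = (1 − |Γ|²)·P_inc = 73.5 W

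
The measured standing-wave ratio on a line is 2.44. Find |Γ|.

|Γ| = (S − 1)/(S + 1) = (2.44 − 1)/(2.44 + 1) = 1.44/3.44

|Γ| ≈ 0.419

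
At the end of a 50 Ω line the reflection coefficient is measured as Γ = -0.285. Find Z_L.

Z_L = Z_0·(1 + Γ)/(1 − Γ) = 50·(0.715)/(1.28)

Z_L ≈ 27.8 Ω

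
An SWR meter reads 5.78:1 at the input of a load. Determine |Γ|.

|Γ| = (S − 1)/(S + 1) = (5.78 − 1)/(5.78 + 1) = 4.78/6.78

|Γ| ≈ 0.705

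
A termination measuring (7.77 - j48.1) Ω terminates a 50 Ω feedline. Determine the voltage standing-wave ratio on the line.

Γ = (Z_L − Z_0)/(Z_L + Z_0) = (-42.23 − j48.1)/(57.77 − j48.1)
|Γ| = 64/75.2 = 0.851
VSWR = (1 + |Γ|)/(1 − |Γ|) = 1.85/0.149

VSWR ≈ 12.5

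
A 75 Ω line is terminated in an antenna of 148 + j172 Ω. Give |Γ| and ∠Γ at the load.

Γ ≈ 0.663 ∠ 29.4°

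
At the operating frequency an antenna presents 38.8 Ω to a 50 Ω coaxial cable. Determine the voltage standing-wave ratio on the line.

For a purely resistive load, VSWR = R_L/Z_0 or Z_0/R_L (whichever > 1) = 50/38.8

VSWR ≈ 1.29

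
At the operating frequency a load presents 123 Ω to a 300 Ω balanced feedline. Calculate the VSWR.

VSWR ≈ 2.44

For a purely resistive load, VSWR = R_L/Z_0 or Z_0/R_L (whichever > 1) = 300/123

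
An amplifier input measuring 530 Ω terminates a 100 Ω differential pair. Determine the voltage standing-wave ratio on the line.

Γ = (530 − 100)/(530 + 100) = 0.683
VSWR = (1 + 0.683)/(1 − 0.683)

VSWR ≈ 5.3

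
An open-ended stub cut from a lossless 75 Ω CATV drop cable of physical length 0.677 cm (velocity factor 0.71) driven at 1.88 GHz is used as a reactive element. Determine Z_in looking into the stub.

λ = v/f = 0.71·c / 1.88 GHz = 0.113 m
βl = 2π·l/λ = 2π × 0.0598 = 21.5°
tan(βl) = 0.394
For an open-ended stub, Z_in = −jZ_0·cot(βl) = −jZ_0/tan(βl)

Z_in ≈ −j190 Ω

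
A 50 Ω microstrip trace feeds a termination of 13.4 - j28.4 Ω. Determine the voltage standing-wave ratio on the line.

VSWR ≈ 5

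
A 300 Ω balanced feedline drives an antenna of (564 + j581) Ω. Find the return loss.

RL ≈ 4.25 dB

Γ = (264 + j581)/(864 + j581), |Γ| = 0.613
RL = −20·log₁₀|Γ| = −20·log₁₀(0.613)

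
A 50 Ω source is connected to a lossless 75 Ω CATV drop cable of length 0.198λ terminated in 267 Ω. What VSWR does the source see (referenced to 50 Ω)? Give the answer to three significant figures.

VSWR ≈ 2.71

βl = 2π × 0.198 = 71.3°
tan(βl) = 2.95
Z_in = Z_0·(Z_L + jZ_0·tanβl)/(Z_0 + jZ_L·tanβl) = 23.3 − j23.2 Ω
Γ_s = (Z_in − Z_s)/(Z_in + Z_s) = (-26.7 − j23.2)/(73.3 − j23.2), |Γ_s| = 0.46
VSWR = (1 + |Γ_s|)/(1 − |Γ_s|)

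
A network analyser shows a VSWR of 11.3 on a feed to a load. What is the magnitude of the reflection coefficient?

|Γ| ≈ 0.837

|Γ| = (S − 1)/(S + 1) = (11.3 − 1)/(11.3 + 1) = 10.3/12.3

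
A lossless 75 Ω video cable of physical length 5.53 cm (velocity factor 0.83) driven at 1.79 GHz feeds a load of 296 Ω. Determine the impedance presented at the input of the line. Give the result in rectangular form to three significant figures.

λ = v/f = 0.83·c / 1.79 GHz = 0.139 m
βl = 2π·l/λ = 2π × 0.398 = 143°
tan(βl) = tan(143°) = -0.75
Z_in = Z_0·(Z_L + jZ_0·tanβl)/(Z_0 + jZ_L·tanβl)
     = 75·(296 − j56.3)/(75 − j222)

Z_in ≈ 47.3 + j84 Ω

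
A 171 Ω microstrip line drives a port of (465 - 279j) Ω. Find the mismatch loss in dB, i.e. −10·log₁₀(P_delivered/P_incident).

mismatch loss ≈ 1.81 dB

Γ = (294 − j279)/(636 − j279), |Γ| = 0.584
|Γ|² = 0.341, so P_del/P_inc = 1 − |Γ|² = 0.659
ML = −10·log₁₀(1 − |Γ|²)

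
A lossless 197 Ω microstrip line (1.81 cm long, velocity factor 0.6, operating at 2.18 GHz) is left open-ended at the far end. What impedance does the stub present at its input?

λ = v/f = 0.6·c / 2.18 GHz = 0.0826 m
βl = 2π·l/λ = 2π × 0.219 = 78.9°
tan(βl) = 5.1
For an open-ended stub, Z_in = −jZ_0·cot(βl) = −jZ_0/tan(βl)

Z_in ≈ −j38.6 Ω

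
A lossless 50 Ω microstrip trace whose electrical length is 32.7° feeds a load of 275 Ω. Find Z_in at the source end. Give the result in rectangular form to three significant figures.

tan(βl) = tan(32.7°) = 0.642
Z_in = Z_0·(Z_L + jZ_0·tanβl)/(Z_0 + jZ_L·tanβl)
     = 50·(275 + j32.1)/(50 + j177)

Z_in ≈ 28.8 − j69.7 Ω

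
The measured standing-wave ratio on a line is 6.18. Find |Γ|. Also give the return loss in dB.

|Γ| = (S − 1)/(S + 1) = (6.18 − 1)/(6.18 + 1) = 5.18/7.18
RL = −20·log₁₀|Γ| = −20·log₁₀(0.721)

|Γ| ≈ 0.721; return loss ≈ 2.84 dB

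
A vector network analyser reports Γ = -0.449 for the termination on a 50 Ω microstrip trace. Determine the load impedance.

Z_L ≈ 19 Ω

Z_L = Z_0·(1 + Γ)/(1 − Γ) = 50·(0.551)/(1.45)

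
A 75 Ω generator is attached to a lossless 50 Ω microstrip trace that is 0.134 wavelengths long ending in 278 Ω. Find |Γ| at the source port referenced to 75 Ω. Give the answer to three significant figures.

|Γ| ≈ 0.727

βl = 2π × 0.134 = 48.2°
tan(βl) = 1.12
Z_in = Z_0·(Z_L + jZ_0·tanβl)/(Z_0 + jZ_L·tanβl) = 15.8 − j42.1 Ω
Γ_s = (Z_in − Z_s)/(Z_in + Z_s) = (-59.2 − j42.1)/(90.8 − j42.1), |Γ_s| = 0.727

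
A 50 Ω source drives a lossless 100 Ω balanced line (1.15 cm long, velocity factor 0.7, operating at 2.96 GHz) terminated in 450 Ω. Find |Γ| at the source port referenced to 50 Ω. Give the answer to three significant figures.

|Γ| ≈ 0.617

λ = v/f = 0.7·c / 2.96 GHz = 0.0709 m
βl = 2π·l/λ = 2π × 0.162 = 58.4°
tan(βl) = 1.62
Z_in = Z_0·(Z_L + jZ_0·tanβl)/(Z_0 + jZ_L·tanβl) = 30.1 − j57.5 Ω
Γ_s = (Z_in − Z_s)/(Z_in + Z_s) = (-19.9 − j57.5)/(80.1 − j57.5), |Γ_s| = 0.617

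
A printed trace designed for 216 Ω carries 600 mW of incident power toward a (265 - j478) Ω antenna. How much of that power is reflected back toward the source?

P_reflected ≈ 301 mW

|Γ| = |(49 − j478)/(481 − j478)| = 0.709
|Γ|² = 0.502
P_refl = |Γ|²·P_inc = 301 mW, P_del = (1 − |Γ|²)·P_inc = 299 mW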